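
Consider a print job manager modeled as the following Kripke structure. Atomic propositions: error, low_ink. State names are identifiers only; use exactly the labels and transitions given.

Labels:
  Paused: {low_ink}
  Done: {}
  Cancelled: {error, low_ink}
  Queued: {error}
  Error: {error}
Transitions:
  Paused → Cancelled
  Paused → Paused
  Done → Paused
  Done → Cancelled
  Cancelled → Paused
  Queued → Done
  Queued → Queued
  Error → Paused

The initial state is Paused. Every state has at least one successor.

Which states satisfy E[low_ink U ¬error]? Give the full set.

States satisfying low_ink: {Paused, Cancelled}.
States satisfying ¬error: {Paused, Done}.
States satisfying E[low_ink U ¬error]: {Paused, Done, Cancelled}.

{Paused, Done, Cancelled}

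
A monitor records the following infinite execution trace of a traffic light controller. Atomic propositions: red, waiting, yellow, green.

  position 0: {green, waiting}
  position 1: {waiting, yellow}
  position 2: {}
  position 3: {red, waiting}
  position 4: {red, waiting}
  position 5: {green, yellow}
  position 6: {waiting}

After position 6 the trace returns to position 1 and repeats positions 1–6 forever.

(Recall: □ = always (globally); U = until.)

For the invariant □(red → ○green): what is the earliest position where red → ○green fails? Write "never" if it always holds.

3

Check red → ○green at each position in order: 0 ✓, 1 ✓, 2 ✓.
At position 3 the labels are {red, waiting} and the next position 4 has {red, waiting}, so red → ○green is false there. This is the first violation.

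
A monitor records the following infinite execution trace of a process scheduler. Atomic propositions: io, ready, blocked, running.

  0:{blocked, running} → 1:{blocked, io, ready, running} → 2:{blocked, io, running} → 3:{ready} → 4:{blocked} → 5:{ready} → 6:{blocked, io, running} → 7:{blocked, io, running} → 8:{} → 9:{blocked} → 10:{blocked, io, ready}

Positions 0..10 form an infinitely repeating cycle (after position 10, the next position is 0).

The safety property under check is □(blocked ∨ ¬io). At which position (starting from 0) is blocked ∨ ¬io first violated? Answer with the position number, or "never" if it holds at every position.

blocked ∨ ¬io holds at every position 0..10, and those are all the positions the trace ever visits, so the invariant □(blocked ∨ ¬io) is never violated.

never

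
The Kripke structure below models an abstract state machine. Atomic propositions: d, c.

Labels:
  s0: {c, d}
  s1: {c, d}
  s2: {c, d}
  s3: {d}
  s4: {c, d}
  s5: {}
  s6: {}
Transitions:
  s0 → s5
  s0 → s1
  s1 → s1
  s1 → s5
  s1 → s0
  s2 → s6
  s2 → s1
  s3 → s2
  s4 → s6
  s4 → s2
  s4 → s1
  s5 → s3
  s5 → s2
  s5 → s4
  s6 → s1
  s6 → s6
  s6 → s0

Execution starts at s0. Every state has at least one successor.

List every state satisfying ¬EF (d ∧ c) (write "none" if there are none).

States satisfying d ∧ c: {s0, s1, s2, s4}.
States satisfying EF (d ∧ c): {s0, s1, s2, s3, s4, s5, s6}.
States satisfying ¬EF (d ∧ c): ∅.

none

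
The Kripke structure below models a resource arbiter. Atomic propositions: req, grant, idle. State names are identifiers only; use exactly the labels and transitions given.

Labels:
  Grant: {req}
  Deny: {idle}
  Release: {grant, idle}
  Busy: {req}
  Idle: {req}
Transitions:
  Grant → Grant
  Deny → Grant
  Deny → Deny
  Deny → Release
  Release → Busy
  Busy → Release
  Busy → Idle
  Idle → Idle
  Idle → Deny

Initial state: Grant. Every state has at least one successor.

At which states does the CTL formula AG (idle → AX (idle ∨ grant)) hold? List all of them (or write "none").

States satisfying idle → AX (idle ∨ grant): {Grant, Busy, Idle}.
States satisfying AG (idle → AX (idle ∨ grant)): {Grant}.

{Grant}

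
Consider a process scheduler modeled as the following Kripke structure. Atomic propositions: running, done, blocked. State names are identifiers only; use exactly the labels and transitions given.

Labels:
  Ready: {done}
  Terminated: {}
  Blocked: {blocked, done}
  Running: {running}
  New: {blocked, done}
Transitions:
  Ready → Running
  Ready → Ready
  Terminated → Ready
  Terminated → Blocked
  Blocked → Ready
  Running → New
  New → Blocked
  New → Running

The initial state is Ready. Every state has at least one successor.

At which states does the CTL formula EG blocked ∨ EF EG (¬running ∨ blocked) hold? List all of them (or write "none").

States satisfying blocked: {Blocked, New}.
States satisfying EG blocked: ∅.
States satisfying EG (¬running ∨ blocked): {Ready, Terminated, Blocked, New}.
States satisfying EF EG (¬running ∨ blocked): {Ready, Terminated, Blocked, Running, New}.
States satisfying EG blocked ∨ EF EG (¬running ∨ blocked): {Ready, Terminated, Blocked, Running, New}.

{Ready, Terminated, Blocked, Running, New}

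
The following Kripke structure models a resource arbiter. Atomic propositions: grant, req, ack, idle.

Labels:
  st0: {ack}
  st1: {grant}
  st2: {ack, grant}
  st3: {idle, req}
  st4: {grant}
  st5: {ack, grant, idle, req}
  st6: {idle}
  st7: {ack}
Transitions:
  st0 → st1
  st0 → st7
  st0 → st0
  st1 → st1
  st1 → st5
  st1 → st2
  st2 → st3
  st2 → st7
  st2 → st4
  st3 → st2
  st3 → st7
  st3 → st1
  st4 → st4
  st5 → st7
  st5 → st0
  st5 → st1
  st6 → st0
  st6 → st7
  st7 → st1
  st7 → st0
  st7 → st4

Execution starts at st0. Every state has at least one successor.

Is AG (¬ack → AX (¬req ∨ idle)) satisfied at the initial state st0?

States satisfying ¬ack → AX (¬req ∨ idle): {st0, st1, st2, st3, st4, st5, st6, st7}.
States satisfying AG (¬ack → AX (¬req ∨ idle)): {st0, st1, st2, st3, st4, st5, st6, st7}.
Every state reachable from st0 satisfies ¬ack → AX (¬req ∨ idle).
st0 ∈ Sat(AG (¬ack → AX (¬req ∨ idle))).

Satisfied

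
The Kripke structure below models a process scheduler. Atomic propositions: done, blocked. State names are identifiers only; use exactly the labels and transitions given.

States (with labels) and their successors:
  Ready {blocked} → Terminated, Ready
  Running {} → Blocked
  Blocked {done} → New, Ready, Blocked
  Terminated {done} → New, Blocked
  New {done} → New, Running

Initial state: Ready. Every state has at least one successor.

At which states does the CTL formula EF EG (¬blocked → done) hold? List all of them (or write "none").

States satisfying EG (¬blocked → done): {Ready, Blocked, Terminated, New}.
States satisfying EF EG (¬blocked → done): {Ready, Running, Blocked, Terminated, New}.

{Ready, Running, Blocked, Terminated, New}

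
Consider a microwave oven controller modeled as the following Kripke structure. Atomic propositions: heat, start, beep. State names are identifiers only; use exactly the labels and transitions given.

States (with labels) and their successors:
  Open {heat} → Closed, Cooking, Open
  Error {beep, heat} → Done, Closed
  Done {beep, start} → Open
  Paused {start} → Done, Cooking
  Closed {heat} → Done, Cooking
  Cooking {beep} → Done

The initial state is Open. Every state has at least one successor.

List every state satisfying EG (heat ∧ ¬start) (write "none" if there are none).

States satisfying heat ∧ ¬start: {Open, Error, Closed}.
States satisfying EG (heat ∧ ¬start): {Open}.

{Open}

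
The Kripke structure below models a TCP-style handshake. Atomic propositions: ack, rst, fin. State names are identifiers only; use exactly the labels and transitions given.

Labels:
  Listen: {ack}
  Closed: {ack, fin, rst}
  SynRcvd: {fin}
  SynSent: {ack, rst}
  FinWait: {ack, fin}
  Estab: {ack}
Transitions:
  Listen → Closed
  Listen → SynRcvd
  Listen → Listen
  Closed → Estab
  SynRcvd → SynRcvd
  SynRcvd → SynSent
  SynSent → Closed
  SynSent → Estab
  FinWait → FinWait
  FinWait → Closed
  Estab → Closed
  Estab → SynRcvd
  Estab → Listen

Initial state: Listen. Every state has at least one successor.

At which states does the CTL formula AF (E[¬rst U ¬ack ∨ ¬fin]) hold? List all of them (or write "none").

States satisfying E[¬rst U ¬ack ∨ ¬fin]: {Listen, SynRcvd, SynSent, Estab}.
States satisfying AF (E[¬rst U ¬ack ∨ ¬fin]): {Listen, Closed, SynRcvd, SynSent, Estab}.

{Listen, Closed, SynRcvd, SynSent, Estab}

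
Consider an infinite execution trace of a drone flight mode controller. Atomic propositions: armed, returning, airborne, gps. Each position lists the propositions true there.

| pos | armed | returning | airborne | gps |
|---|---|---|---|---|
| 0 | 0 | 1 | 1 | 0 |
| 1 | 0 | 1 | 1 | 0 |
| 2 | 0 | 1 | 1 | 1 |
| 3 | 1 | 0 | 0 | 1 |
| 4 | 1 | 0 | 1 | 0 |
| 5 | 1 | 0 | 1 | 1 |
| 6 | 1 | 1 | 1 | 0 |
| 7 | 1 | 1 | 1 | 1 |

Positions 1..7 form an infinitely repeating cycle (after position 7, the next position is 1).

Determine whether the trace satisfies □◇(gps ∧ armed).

Yes

◇(gps ∧ armed) holds at every position 0..7, and those are all positions ever visited, so □◇(gps ∧ armed) holds.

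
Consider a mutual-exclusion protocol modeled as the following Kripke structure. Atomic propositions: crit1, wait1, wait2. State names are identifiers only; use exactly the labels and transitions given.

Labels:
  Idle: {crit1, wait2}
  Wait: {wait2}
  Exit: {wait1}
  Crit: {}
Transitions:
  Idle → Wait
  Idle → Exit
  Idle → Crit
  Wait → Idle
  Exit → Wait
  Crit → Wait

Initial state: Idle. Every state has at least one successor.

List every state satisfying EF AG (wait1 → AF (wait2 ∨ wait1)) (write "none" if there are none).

States satisfying AG (wait1 → AF (wait2 ∨ wait1)): {Idle, Wait, Exit, Crit}.
States satisfying EF AG (wait1 → AF (wait2 ∨ wait1)): {Idle, Wait, Exit, Crit}.

{Idle, Wait, Exit, Crit}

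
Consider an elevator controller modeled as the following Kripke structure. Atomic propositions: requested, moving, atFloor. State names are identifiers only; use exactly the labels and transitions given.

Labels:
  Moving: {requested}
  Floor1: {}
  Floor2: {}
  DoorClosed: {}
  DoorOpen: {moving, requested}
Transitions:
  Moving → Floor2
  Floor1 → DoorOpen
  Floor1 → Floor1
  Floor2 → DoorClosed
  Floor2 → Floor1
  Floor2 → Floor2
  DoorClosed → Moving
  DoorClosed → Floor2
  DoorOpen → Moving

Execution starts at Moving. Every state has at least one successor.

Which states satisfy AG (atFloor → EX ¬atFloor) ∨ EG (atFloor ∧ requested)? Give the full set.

States satisfying atFloor → EX ¬atFloor: {Moving, Floor1, Floor2, DoorClosed, DoorOpen}.
States satisfying AG (atFloor → EX ¬atFloor): {Moving, Floor1, Floor2, DoorClosed, DoorOpen}.
States satisfying atFloor ∧ requested: ∅.
States satisfying EG (atFloor ∧ requested): ∅.
States satisfying AG (atFloor → EX ¬atFloor) ∨ EG (atFloor ∧ requested): {Moving, Floor1, Floor2, DoorClosed, DoorOpen}.

{Moving, Floor1, Floor2, DoorClosed, DoorOpen}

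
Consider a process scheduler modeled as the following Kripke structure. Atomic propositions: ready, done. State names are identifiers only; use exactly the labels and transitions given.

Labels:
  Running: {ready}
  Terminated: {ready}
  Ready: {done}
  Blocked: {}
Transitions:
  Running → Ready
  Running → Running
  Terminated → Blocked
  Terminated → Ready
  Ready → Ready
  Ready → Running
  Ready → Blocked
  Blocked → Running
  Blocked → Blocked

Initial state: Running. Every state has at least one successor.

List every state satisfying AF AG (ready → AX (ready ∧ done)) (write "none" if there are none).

States satisfying AG (ready → AX (ready ∧ done)): ∅.
States satisfying AF AG (ready → AX (ready ∧ done)): ∅.

none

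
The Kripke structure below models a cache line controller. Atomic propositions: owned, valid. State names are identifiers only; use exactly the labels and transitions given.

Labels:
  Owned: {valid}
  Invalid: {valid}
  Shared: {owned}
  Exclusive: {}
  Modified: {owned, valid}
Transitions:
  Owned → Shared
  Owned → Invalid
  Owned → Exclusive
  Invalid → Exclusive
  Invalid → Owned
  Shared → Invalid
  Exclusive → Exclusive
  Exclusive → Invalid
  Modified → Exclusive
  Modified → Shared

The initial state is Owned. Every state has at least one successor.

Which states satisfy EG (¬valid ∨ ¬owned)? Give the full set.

{Owned, Invalid, Shared, Exclusive}

States satisfying ¬valid ∨ ¬owned: {Owned, Invalid, Shared, Exclusive}.
States satisfying EG (¬valid ∨ ¬owned): {Owned, Invalid, Shared, Exclusive}.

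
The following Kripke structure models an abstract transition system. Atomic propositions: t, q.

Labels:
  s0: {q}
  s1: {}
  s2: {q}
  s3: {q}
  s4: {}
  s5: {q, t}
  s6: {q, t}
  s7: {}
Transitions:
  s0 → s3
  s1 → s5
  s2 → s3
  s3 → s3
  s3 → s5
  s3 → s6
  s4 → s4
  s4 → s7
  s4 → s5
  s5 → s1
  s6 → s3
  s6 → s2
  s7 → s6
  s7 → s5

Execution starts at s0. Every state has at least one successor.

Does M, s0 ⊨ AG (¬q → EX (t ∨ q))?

States satisfying ¬q → EX (t ∨ q): {s0, s1, s2, s3, s4, s5, s6, s7}.
States satisfying AG (¬q → EX (t ∨ q)): {s0, s1, s2, s3, s4, s5, s6, s7}.
Every state reachable from s0 satisfies ¬q → EX (t ∨ q).
s0 ∈ Sat(AG (¬q → EX (t ∨ q))).

Holds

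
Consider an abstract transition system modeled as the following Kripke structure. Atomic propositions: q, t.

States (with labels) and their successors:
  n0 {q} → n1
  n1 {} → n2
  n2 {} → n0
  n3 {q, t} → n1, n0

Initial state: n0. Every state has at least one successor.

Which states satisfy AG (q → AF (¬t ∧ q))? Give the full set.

{n0, n1, n2, n3}

States satisfying q → AF (¬t ∧ q): {n0, n1, n2, n3}.
States satisfying AG (q → AF (¬t ∧ q)): {n0, n1, n2, n3}.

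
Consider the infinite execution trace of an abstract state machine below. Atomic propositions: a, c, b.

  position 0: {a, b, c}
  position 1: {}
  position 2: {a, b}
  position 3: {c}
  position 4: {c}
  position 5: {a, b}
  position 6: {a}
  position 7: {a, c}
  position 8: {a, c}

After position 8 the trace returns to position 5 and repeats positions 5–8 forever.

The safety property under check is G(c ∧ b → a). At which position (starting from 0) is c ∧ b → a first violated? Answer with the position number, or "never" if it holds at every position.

c ∧ b → a holds at every position 0..8, and those are all the positions the trace ever visits, so the invariant G(c ∧ b → a) is never violated.

never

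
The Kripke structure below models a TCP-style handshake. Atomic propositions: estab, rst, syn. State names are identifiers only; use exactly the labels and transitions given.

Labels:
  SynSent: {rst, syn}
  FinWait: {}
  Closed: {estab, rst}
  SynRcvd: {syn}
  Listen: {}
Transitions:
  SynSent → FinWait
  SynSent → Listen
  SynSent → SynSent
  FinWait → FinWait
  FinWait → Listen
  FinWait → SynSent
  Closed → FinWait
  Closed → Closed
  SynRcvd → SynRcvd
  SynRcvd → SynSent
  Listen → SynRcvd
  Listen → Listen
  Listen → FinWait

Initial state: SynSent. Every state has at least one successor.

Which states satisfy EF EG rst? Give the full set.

States satisfying EG rst: {SynSent, Closed}.
States satisfying EF EG rst: {SynSent, FinWait, Closed, SynRcvd, Listen}.

{SynSent, FinWait, Closed, SynRcvd, Listen}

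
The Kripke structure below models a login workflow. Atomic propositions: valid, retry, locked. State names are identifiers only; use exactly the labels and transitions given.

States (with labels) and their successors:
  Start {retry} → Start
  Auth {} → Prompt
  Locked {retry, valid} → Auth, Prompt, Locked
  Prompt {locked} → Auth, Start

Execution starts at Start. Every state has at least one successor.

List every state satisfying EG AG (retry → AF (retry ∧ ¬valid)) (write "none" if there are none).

{Start, Auth, Prompt}

States satisfying AG (retry → AF (retry ∧ ¬valid)): {Start, Auth, Prompt}.
States satisfying EG AG (retry → AF (retry ∧ ¬valid)): {Start, Auth, Prompt}.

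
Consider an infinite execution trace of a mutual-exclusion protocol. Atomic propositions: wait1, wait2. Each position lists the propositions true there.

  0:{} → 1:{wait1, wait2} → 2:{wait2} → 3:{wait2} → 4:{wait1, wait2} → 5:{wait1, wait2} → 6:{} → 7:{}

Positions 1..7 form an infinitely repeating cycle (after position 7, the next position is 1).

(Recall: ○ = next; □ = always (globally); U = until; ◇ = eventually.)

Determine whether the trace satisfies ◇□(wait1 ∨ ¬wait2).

□(wait1 ∨ ¬wait2) is false at every position 0..7, so it never becomes true and ◇□(wait1 ∨ ¬wait2) fails.

Does not hold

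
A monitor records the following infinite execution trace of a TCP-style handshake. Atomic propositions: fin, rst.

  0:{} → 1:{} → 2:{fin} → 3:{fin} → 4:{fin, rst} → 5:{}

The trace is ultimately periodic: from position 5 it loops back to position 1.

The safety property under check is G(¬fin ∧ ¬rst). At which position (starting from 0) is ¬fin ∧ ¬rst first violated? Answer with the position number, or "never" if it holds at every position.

Check ¬fin ∧ ¬rst at each position in order: 0 ✓, 1 ✓.
At position 2 the labels are {fin}, so ¬fin ∧ ¬rst is false there. This is the first violation.

2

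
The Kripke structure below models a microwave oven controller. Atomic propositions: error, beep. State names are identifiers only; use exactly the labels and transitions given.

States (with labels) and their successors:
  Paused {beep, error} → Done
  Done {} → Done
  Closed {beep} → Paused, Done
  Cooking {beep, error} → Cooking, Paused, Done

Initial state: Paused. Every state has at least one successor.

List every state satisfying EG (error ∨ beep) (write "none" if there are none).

{Cooking}

States satisfying error ∨ beep: {Paused, Closed, Cooking}.
States satisfying EG (error ∨ beep): {Cooking}.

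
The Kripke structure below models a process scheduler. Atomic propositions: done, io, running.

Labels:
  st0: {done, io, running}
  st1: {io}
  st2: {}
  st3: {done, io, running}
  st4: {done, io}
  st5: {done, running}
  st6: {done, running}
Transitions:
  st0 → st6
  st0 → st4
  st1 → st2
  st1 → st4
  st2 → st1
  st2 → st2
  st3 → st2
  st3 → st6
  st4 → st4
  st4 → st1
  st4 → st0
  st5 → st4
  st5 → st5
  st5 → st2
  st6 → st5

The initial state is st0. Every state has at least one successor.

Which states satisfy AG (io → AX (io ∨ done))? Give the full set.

none

States satisfying io → AX (io ∨ done): {st0, st2, st4, st5, st6}.
States satisfying AG (io → AX (io ∨ done)): ∅.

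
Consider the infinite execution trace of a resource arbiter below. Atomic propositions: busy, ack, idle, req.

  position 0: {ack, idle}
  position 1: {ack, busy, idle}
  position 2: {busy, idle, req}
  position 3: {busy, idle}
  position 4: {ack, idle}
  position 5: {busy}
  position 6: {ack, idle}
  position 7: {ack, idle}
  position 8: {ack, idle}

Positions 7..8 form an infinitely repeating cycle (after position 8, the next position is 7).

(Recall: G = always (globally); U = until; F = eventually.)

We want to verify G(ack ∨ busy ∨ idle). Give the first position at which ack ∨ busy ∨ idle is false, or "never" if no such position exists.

ack ∨ busy ∨ idle holds at every position 0..8, and those are all the positions the trace ever visits, so the invariant G(ack ∨ busy ∨ idle) is never violated.

never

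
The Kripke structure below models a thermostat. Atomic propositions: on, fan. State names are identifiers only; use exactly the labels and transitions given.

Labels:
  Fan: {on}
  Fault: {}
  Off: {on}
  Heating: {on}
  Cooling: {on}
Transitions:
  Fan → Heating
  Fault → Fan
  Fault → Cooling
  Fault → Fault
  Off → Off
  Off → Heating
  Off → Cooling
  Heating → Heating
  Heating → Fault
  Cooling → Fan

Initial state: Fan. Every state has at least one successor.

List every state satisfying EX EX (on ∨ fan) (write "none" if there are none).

{Fan, Fault, Off, Heating, Cooling}

States satisfying EX (on ∨ fan): {Fan, Fault, Off, Heating, Cooling}.
States satisfying EX EX (on ∨ fan): {Fan, Fault, Off, Heating, Cooling}.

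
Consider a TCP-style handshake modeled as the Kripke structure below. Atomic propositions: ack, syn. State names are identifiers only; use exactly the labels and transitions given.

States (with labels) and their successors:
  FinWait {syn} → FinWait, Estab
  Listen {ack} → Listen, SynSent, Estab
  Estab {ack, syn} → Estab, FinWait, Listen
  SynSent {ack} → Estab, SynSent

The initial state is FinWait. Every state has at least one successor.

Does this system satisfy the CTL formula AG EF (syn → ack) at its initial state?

States satisfying EF (syn → ack): {FinWait, Listen, Estab, SynSent}.
States satisfying AG EF (syn → ack): {FinWait, Listen, Estab, SynSent}.
Every state reachable from FinWait satisfies EF (syn → ack).
FinWait ∈ Sat(AG EF (syn → ack)).

Satisfied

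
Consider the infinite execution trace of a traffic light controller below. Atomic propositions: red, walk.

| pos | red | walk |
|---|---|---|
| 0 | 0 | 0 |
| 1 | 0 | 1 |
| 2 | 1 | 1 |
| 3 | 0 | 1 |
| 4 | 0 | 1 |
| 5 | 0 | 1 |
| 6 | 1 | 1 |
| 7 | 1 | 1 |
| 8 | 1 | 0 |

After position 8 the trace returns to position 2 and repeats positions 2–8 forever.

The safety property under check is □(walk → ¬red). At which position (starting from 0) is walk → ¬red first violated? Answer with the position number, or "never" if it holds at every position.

Check walk → ¬red at each position in order: 0 ✓, 1 ✓.
At position 2 the labels are {red, walk}, so walk → ¬red is false there. This is the first violation.

2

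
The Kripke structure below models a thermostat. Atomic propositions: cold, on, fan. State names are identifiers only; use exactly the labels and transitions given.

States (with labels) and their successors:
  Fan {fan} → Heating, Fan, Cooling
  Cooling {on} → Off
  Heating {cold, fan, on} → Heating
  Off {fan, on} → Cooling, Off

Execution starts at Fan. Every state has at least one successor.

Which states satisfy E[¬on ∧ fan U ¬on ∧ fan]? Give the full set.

States satisfying ¬on ∧ fan: {Fan}.
States satisfying E[¬on ∧ fan U ¬on ∧ fan]: {Fan}.

{Fan}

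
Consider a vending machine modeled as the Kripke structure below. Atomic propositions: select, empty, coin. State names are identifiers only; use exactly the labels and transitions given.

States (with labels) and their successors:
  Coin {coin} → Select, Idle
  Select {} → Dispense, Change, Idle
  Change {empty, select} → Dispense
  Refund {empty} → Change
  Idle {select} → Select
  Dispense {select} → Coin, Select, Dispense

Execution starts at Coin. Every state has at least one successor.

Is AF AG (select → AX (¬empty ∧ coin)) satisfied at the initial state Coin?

Violated

States satisfying AG (select → AX (¬empty ∧ coin)): ∅.
States satisfying AF AG (select → AX (¬empty ∧ coin)): ∅.
There is a path from Coin along which AG (select → AX (¬empty ∧ coin)) never holds.
Coin ∉ Sat(AF AG (select → AX (¬empty ∧ coin))).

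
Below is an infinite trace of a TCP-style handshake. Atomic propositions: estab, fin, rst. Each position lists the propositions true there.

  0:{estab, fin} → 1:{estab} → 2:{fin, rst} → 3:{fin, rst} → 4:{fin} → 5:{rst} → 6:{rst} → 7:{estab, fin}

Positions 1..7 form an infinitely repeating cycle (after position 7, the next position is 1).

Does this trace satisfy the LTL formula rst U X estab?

Walking from position 0: X estab first holds at position 0, and rst holds at every earlier position along the way, so rst U X estab holds.

Holds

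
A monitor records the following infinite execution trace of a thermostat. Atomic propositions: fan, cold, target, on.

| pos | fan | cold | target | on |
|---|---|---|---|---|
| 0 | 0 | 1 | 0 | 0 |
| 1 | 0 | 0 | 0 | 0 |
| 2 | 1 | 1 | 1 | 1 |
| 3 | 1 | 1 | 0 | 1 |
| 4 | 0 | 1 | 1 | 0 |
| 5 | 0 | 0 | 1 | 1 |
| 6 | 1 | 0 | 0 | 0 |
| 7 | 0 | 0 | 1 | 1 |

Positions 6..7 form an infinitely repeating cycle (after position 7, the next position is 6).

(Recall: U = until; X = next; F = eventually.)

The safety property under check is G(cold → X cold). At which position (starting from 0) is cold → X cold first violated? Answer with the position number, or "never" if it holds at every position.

At position 0 the labels are {cold} and the next position 1 has {}, so cold → X cold is false there. This is the first violation.

0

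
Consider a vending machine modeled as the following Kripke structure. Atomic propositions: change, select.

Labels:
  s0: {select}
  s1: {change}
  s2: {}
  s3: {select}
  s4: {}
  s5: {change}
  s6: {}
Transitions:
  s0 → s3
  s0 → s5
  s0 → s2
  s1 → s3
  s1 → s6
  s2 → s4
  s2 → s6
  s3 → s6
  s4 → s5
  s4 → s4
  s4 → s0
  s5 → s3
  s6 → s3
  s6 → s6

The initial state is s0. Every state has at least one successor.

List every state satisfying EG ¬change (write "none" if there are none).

States satisfying ¬change: {s0, s2, s3, s4, s6}.
States satisfying EG ¬change: {s0, s2, s3, s4, s6}.

{s0, s2, s3, s4, s6}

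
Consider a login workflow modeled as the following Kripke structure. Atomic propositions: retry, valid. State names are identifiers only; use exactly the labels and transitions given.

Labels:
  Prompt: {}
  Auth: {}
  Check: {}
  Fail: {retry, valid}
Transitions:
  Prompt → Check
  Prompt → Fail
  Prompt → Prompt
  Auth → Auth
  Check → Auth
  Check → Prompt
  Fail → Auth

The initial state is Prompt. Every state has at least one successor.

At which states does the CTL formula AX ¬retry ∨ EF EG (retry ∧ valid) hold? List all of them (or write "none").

{Auth, Check, Fail}

States satisfying ¬retry: {Prompt, Auth, Check}.
States satisfying AX ¬retry: {Auth, Check, Fail}.
States satisfying EG (retry ∧ valid): ∅.
States satisfying EF EG (retry ∧ valid): ∅.
States satisfying AX ¬retry ∨ EF EG (retry ∧ valid): {Auth, Check, Fail}.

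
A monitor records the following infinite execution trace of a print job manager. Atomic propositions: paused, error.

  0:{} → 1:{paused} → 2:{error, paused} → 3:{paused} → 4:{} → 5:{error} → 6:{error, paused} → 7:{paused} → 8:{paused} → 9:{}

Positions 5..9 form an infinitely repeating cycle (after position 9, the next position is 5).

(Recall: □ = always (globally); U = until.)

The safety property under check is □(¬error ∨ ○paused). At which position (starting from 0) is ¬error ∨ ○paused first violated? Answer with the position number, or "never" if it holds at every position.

¬error ∨ ○paused holds at every position 0..9, and those are all the positions the trace ever visits, so the invariant □(¬error ∨ ○paused) is never violated.

never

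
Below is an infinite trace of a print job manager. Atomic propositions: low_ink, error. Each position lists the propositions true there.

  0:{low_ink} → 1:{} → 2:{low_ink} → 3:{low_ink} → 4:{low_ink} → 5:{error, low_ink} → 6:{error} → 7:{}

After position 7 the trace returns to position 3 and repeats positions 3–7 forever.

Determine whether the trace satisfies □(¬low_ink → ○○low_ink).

Yes

¬low_ink → ○○low_ink holds at every position 0..7, and those are all positions ever visited, so □(¬low_ink → ○○low_ink) holds.
Positions where ¬low_ink holds: 1, 6, 7.
Check ○○low_ink at each: 1→ok, 6→ok, 7→ok.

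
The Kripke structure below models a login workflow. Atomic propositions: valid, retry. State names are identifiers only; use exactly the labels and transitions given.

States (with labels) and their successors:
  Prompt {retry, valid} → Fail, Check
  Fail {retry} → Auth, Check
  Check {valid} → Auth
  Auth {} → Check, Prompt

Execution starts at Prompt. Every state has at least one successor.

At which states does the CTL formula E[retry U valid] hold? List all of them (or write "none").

{Prompt, Fail, Check}

States satisfying retry: {Prompt, Fail}.
States satisfying valid: {Prompt, Check}.
States satisfying E[retry U valid]: {Prompt, Fail, Check}.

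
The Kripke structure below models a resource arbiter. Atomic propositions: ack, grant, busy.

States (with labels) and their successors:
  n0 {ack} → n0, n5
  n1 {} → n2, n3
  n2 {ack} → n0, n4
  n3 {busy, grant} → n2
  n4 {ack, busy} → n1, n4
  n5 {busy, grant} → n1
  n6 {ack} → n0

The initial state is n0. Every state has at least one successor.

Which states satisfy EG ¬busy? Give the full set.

{n0, n1, n2, n6}

States satisfying ¬busy: {n0, n1, n2, n6}.
States satisfying EG ¬busy: {n0, n1, n2, n6}.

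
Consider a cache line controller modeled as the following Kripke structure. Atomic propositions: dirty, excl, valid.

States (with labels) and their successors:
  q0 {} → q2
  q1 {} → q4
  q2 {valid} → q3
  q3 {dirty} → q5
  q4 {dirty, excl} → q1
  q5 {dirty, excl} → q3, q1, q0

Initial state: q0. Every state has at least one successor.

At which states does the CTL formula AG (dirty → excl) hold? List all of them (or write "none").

States satisfying dirty → excl: {q0, q1, q2, q4, q5}.
States satisfying AG (dirty → excl): {q1, q4}.

{q1, q4}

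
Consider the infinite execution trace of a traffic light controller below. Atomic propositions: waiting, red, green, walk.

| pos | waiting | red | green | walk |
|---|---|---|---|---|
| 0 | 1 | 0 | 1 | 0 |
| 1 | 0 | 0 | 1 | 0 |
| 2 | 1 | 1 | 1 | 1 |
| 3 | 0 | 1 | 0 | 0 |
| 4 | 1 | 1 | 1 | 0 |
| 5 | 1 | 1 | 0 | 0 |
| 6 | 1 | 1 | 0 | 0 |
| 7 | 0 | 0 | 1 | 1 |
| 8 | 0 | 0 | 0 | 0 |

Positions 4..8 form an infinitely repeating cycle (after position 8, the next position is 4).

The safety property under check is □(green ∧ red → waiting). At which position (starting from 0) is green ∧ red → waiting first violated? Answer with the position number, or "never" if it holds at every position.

never

green ∧ red → waiting holds at every position 0..8, and those are all the positions the trace ever visits, so the invariant □(green ∧ red → waiting) is never violated.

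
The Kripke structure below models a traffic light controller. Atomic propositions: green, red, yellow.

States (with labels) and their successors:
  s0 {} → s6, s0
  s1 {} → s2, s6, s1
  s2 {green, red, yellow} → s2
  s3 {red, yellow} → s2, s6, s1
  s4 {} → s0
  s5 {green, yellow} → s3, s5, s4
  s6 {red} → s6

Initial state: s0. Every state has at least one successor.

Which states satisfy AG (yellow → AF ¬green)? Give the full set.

{s0, s4, s6}

States satisfying yellow → AF ¬green: {s0, s1, s3, s4, s6}.
States satisfying AG (yellow → AF ¬green): {s0, s4, s6}.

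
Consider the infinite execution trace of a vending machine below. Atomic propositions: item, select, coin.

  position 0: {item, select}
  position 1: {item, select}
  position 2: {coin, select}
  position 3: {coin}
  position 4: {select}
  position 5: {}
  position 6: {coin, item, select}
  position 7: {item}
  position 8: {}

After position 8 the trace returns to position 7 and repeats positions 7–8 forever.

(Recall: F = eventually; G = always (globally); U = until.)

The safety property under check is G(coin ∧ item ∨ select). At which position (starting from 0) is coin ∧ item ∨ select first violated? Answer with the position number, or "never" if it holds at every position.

3

Check coin ∧ item ∨ select at each position in order: 0 ✓, 1 ✓, 2 ✓.
At position 3 the labels are {coin}, so coin ∧ item ∨ select is false there. This is the first violation.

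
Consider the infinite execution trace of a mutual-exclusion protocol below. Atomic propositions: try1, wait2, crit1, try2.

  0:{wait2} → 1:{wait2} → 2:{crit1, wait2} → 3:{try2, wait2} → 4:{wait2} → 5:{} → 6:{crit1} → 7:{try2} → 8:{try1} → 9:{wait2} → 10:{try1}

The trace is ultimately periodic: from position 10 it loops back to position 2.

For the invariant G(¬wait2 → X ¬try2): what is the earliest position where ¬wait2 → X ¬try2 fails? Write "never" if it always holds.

Check ¬wait2 → X ¬try2 at each position in order: 0 ✓, 1 ✓, 2 ✓, 3 ✓, 4 ✓, 5 ✓.
At position 6 the labels are {crit1} and the next position 7 has {try2}, so ¬wait2 → X ¬try2 is false there. This is the first violation.

6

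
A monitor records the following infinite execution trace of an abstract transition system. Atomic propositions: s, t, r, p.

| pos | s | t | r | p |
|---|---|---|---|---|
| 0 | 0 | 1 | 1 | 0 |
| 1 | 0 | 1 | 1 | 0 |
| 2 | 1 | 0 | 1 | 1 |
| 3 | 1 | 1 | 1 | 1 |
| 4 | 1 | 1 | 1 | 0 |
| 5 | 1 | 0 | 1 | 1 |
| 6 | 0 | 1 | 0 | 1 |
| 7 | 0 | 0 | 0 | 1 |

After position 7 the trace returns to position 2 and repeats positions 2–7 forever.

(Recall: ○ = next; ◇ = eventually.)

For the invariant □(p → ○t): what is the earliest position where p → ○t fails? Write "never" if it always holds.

Check p → ○t at each position in order: 0 ✓, 1 ✓, 2 ✓, 3 ✓, 4 ✓, 5 ✓.
At position 6 the labels are {p, t} and the next position 7 has {p}, so p → ○t is false there. This is the first violation.

6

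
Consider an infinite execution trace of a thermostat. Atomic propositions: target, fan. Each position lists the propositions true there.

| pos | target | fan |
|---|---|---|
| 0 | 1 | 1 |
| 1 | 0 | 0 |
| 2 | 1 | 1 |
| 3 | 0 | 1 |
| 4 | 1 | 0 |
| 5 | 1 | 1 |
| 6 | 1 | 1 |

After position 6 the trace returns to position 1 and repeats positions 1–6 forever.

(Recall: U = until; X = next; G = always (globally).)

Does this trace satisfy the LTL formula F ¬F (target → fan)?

¬F (target → fan) is false at every position 0..6, so it never becomes true and F ¬F (target → fan) fails.

Violated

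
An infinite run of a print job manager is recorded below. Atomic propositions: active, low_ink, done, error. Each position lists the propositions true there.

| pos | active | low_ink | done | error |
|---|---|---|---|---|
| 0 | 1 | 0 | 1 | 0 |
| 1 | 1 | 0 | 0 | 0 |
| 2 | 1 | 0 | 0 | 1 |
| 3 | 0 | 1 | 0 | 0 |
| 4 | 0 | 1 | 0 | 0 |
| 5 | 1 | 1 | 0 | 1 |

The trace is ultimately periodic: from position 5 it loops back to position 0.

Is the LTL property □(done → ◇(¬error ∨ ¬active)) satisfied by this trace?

Yes

done → ◇(¬error ∨ ¬active) holds at every position 0..5, and those are all positions ever visited, so □(done → ◇(¬error ∨ ¬active)) holds.
Positions where done holds: 0.
Check ◇(¬error ∨ ¬active) at each: 0→ok.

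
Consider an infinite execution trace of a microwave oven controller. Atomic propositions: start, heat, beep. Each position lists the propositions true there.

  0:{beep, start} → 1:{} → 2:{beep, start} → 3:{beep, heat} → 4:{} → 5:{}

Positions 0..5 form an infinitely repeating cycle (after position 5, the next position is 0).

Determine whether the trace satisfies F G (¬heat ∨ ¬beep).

G (¬heat ∨ ¬beep) is false at every position 0..5, so it never becomes true and F G (¬heat ∨ ¬beep) fails.

Violated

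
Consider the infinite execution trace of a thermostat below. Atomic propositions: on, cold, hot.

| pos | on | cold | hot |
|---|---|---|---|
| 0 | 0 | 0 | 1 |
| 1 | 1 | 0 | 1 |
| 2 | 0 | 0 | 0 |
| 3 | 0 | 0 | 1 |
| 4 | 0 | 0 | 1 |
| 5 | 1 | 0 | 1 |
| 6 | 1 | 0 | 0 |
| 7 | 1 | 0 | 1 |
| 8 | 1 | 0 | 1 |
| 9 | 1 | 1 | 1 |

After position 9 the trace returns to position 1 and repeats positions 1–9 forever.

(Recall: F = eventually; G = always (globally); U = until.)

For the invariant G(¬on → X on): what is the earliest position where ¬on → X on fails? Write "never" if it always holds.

Check ¬on → X on at each position in order: 0 ✓, 1 ✓.
At position 2 the labels are {} and the next position 3 has {hot}, so ¬on → X on is false there. This is the first violation.

2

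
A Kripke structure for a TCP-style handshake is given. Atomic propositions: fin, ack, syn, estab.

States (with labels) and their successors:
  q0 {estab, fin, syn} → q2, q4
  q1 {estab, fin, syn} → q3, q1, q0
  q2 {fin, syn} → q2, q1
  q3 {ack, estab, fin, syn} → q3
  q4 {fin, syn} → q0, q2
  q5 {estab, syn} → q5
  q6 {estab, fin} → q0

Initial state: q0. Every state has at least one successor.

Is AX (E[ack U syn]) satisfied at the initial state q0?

States satisfying E[ack U syn]: {q0, q1, q2, q3, q4, q5}.
States satisfying AX (E[ack U syn]): {q0, q1, q2, q3, q4, q5, q6}.
q0 ∈ Sat(AX (E[ack U syn])).

Satisfied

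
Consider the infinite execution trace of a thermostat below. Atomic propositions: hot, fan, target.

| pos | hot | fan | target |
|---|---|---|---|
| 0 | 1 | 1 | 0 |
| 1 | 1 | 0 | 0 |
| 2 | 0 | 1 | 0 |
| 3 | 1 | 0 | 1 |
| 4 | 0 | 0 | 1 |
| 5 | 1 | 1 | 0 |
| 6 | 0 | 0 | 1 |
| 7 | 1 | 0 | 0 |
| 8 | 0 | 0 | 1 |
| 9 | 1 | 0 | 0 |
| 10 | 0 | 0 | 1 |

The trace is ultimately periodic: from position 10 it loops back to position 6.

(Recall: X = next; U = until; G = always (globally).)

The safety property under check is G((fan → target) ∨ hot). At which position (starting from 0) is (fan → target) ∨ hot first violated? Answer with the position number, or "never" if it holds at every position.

2

Check (fan → target) ∨ hot at each position in order: 0 ✓, 1 ✓.
At position 2 the labels are {fan}, so (fan → target) ∨ hot is false there. This is the first violation.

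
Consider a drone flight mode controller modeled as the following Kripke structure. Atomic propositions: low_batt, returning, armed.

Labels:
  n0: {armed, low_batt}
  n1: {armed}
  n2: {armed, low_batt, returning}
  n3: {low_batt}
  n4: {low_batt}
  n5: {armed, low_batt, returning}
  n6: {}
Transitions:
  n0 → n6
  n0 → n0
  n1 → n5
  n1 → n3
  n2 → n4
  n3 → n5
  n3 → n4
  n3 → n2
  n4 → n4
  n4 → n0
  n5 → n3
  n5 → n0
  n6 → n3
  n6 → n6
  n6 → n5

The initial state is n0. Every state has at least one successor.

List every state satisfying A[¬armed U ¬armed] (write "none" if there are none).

{n3, n4, n6}

States satisfying ¬armed: {n3, n4, n6}.
States satisfying A[¬armed U ¬armed]: {n3, n4, n6}.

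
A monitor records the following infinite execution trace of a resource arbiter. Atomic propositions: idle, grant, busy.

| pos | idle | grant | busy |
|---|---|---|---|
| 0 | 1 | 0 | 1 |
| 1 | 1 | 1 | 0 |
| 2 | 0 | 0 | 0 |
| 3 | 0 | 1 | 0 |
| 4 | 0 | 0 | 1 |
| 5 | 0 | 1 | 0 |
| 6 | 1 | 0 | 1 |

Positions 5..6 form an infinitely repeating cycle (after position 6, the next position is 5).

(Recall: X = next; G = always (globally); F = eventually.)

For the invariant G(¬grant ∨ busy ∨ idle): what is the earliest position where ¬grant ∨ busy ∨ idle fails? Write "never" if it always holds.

Check ¬grant ∨ busy ∨ idle at each position in order: 0 ✓, 1 ✓, 2 ✓.
At position 3 the labels are {grant}, so ¬grant ∨ busy ∨ idle is false there. This is the first violation.

3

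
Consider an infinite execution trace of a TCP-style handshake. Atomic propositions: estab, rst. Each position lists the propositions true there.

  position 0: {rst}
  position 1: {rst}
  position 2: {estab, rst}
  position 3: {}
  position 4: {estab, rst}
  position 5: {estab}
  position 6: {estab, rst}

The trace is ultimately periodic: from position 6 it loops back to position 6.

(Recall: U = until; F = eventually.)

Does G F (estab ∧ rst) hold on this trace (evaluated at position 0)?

Holds

F (estab ∧ rst) holds at every position 0..6, and those are all positions ever visited, so G F (estab ∧ rst) holds.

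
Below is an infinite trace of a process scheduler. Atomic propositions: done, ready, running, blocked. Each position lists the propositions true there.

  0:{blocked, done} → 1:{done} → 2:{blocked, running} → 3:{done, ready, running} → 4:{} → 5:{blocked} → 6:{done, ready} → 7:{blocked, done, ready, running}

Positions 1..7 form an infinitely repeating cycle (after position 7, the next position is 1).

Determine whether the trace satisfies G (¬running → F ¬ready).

¬running → F ¬ready holds at every position 0..7, and those are all positions ever visited, so G (¬running → F ¬ready) holds.
Positions where ¬running holds: 0, 1, 4, 5, 6.
Check F ¬ready at each: 0→ok, 1→ok, 4→ok, 5→ok, 6→ok.

Holds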